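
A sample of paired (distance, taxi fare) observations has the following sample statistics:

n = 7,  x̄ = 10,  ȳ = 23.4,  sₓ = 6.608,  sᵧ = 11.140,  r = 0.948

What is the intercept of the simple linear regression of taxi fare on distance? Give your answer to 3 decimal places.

b = r · sᵧ/sₓ = 0.948 · 11.14/6.608 = 1.598172
a = ȳ − b·x̄ = 23.4 − 1.598172·10 = 7.418281

7.418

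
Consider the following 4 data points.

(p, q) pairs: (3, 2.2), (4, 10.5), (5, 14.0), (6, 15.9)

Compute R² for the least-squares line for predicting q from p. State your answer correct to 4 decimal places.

n = 4, Σx = 18, Σy = 42.6, Σxy = 214, Σx² = 86, Σy² = 563.9
Sxx = Σx² − (Σx)²/n = 86 − 81 = 5
Sxy = Σxy − (Σx)(Σy)/n = 214 − 191.7 = 22.3
Syy = Σy² − (Σy)²/n = 563.9 − 453.69 = 110.21
R² = Sxy²/(Sxx·Syy) = (22.3)²/(5·110.21) = 0.902441

0.9024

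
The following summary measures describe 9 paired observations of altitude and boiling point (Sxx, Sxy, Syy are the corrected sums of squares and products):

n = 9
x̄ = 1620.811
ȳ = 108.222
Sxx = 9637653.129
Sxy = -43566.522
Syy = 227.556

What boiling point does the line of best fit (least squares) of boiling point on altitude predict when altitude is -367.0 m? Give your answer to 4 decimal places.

117.2078

b = Sxy/Sxx = -43566.522/9637653.129 = -0.004520
a = ȳ − b·x̄ = 108.222 − (-0.004520)·1620.811 = 115.548794
ŷ(-367.0) = a + b·-367.0 = 115.548794 + (-0.004520)·(-367) = 117.207799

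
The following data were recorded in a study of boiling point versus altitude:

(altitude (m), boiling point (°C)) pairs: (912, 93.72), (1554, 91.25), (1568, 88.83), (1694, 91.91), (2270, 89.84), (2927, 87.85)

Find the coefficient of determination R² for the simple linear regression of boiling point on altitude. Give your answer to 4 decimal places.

n = 6, Σx = 10925, Σy = 543.4, Σxy = 983329.87, Σx² = 22295149, Σy² = 49237.066
Sxx = Σx² − (Σx)²/n = 22295149 − 19892604.166667 = 2402544.833333
Sxy = Σxy − (Σx)(Σy)/n = 983329.87 − 989440.833333 = -6110.963333
Syy = Σy² − (Σy)²/n = 49237.066 − 49213.926667 = 23.139333
R² = Sxy²/(Sxx·Syy) = (-6110.963333)²/(2402544.833333·23.139333) = 0.671734

0.6717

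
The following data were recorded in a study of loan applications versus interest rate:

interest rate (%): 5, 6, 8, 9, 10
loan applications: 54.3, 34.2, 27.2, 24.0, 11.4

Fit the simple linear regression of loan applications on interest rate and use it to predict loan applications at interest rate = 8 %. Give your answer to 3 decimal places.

27.335

n = 5, Σx = 38, Σy = 151.1, Σxy = 1024.3, Σx² = 306
Sxx = Σx² − (Σx)²/n = 306 − 288.8 = 17.2
Sxy = Σxy − (Σx)(Σy)/n = 1024.3 − 1148.36 = -124.06
b = Sxy/Sxx = -124.06/17.2 = -7.212791
a = ȳ − b·x̄ = 30.22 − (-7.212791)·7.6 = 85.037209
ŷ(8) = a + b·8 = 85.037209 + (-7.212791)·8 = 27.334884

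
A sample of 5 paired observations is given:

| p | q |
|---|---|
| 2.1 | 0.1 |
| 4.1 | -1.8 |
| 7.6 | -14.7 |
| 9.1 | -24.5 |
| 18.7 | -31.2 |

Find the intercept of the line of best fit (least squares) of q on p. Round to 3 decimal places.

n = 5, Σx = 41.6, Σy = -72.1, Σxy = -925.28, Σx² = 511.48
Sxx = Σx² − (Σx)²/n = 511.48 − 346.112 = 165.368
Sxy = Σxy − (Σx)(Σy)/n = -925.28 − (-599.872) = -325.408
b = Sxy/Sxx = -325.408/165.368 = -1.967781
a = ȳ − b·x̄ = -14.42 − (-1.967781)·8.32 = 1.951937

1.952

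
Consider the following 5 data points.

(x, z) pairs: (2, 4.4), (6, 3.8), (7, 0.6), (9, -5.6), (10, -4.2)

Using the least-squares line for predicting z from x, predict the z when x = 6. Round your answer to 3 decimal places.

0.827

n = 5, Σx = 34, Σy = -1, Σxy = -56.6, Σx² = 270
Sxx = Σx² − (Σx)²/n = 270 − 231.2 = 38.8
Sxy = Σxy − (Σx)(Σy)/n = -56.6 − (-6.8) = -49.8
b = Sxy/Sxx = -49.8/38.8 = -1.283505
a = ȳ − b·x̄ = -0.2 − (-1.283505)·6.8 = 8.527835
ŷ(6) = a + b·6 = 8.527835 + (-1.283505)·6 = 0.826804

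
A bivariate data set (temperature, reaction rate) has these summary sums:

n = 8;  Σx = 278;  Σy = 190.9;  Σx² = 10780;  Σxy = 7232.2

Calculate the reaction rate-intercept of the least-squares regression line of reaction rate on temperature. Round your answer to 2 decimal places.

5.29

Sxx = Σx² − (Σx)²/n = 10780 − 9660.5 = 1119.5
Sxy = Σxy − (Σx)(Σy)/n = 7232.2 − 6633.775 = 598.425
b = Sxy/Sxx = 598.425/1119.5 = 0.534547
a = ȳ − b·x̄ = 23.8625 − 0.534547·34.75 = 5.287003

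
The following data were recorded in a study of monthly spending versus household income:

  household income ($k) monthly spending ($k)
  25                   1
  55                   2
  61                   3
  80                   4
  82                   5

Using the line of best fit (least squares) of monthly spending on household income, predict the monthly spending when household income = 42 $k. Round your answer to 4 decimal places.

1.7880

n = 5, Σx = 303, Σy = 15, Σxy = 1048, Σx² = 20495
Sxx = Σx² − (Σx)²/n = 20495 − 18361.8 = 2133.2
Sxy = Σxy − (Σx)(Σy)/n = 1048 − 909 = 139
b = Sxy/Sxx = 139/2133.2 = 0.065160
a = ȳ − b·x̄ = 3 − 0.065160·60.6 = -0.948716
ŷ(42) = a + b·42 = -0.948716 + 0.065160·42 = 1.788018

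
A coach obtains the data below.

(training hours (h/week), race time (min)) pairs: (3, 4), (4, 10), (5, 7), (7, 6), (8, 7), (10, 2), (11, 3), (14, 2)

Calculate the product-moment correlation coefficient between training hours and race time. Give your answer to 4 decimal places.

-0.6879

n = 8, Σx = 62, Σy = 41, Σxy = 266, Σx² = 580, Σy² = 267
Sxx = Σx² − (Σx)²/n = 580 − 480.5 = 99.5
Sxy = Σxy − (Σx)(Σy)/n = 266 − 317.75 = -51.75
Syy = Σy² − (Σy)²/n = 267 − 210.125 = 56.875
r = Sxy/√(Sxx·Syy) = -51.75/√(5659.0625) = -51.75/75.226741 = -0.687920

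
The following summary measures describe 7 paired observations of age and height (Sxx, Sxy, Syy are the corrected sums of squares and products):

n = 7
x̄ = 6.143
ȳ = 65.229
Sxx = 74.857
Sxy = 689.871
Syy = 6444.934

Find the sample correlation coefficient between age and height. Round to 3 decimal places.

r = Sxy/√(Sxx·Syy) = 689.871/√(482448.424438) = 689.871/694.585074 = 0.993213

0.993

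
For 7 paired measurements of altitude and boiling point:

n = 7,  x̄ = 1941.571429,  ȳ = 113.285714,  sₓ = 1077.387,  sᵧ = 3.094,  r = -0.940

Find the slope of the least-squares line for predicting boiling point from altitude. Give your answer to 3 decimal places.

b = r · sᵧ/sₓ = -0.94 · 3.094/1077.387 = -0.002699

-0.003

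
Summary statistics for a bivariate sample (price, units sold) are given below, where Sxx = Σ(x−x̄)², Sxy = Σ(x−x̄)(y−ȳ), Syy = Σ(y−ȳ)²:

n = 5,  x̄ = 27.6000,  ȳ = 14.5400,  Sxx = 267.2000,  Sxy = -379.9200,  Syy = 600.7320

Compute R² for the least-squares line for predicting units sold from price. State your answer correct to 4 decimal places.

R² = Sxy²/(Sxx·Syy) = (-379.92)²/(267.2·600.732) = 0.899222

0.8992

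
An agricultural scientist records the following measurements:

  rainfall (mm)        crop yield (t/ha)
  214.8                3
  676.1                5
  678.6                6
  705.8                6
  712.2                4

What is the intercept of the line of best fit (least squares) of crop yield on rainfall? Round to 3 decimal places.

n = 5, Σx = 2987.5, Σy = 24, Σxy = 15180.1, Σx² = 1969130.69
Sxx = Σx² − (Σx)²/n = 1969130.69 − 1785031.25 = 184099.44
Sxy = Σxy − (Σx)(Σy)/n = 15180.1 − 14340 = 840.1
b = Sxy/Sxx = 840.1/184099.44 = 0.004563
a = ȳ − b·x̄ = 4.8 − 0.004563·597.5 = 2.073431

2.073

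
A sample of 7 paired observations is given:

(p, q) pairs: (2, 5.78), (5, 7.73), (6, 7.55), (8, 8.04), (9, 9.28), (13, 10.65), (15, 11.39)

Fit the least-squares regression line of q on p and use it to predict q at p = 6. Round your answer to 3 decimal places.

7.668

n = 7, Σx = 58, Σy = 60.42, Σxy = 552.65, Σx² = 604
Sxx = Σx² − (Σx)²/n = 604 − 480.571429 = 123.428571
Sxy = Σxy − (Σx)(Σy)/n = 552.65 − 500.622857 = 52.027143
b = Sxy/Sxx = 52.027143/123.428571 = 0.421516
a = ȳ − b·x̄ = 8.631429 − 0.421516·8.285714 = 5.138866
ŷ(6) = a + b·6 = 5.138866 + 0.421516·6 = 7.667963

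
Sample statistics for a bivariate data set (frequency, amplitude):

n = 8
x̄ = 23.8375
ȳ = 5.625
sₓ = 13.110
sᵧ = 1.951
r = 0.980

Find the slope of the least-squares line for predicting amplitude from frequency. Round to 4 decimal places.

0.1458

b = r · sᵧ/sₓ = 0.98 · 1.951/13.11 = 0.145841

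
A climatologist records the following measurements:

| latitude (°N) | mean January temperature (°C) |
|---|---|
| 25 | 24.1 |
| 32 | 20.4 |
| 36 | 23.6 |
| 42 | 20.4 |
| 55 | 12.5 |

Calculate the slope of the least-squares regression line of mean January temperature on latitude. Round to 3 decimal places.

-0.367

n = 5, Σx = 190, Σy = 101, Σxy = 3649.2, Σx² = 7734
Sxx = Σx² − (Σx)²/n = 7734 − 7220 = 514
Sxy = Σxy − (Σx)(Σy)/n = 3649.2 − 3838 = -188.8
b = Sxy/Sxx = -188.8/514 = -0.367315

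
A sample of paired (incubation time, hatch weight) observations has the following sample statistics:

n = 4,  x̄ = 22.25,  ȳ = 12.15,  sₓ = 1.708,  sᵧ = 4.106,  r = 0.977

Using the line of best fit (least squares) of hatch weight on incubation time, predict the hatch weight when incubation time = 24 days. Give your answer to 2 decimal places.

16.26

b = r · sᵧ/sₓ = 0.977 · 4.106/1.708 = 2.348690
a = ȳ − b·x̄ = 12.15 − 2.348690·22.25 = -40.108346
ŷ(24) = a + b·24 = -40.108346 + 2.348690·24 = 16.260207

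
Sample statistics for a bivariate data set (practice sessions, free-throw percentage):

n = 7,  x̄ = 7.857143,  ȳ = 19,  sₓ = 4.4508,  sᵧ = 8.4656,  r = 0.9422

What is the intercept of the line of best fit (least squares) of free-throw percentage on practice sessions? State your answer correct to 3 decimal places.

4.919

b = r · sᵧ/sₓ = 0.9422 · 8.4656/4.4508 = 1.792102
a = ȳ − b·x̄ = 19 − 1.792102·7.857143 = 4.919197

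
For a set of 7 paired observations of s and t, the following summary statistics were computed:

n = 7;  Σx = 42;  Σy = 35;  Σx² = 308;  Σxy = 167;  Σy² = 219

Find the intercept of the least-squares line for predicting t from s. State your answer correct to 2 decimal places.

9.61

Sxx = Σx² − (Σx)²/n = 308 − 252 = 56
Sxy = Σxy − (Σx)(Σy)/n = 167 − 210 = -43
b = Sxy/Sxx = -43/56 = -0.767857
a = ȳ − b·x̄ = 5 − (-0.767857)·6 = 9.607143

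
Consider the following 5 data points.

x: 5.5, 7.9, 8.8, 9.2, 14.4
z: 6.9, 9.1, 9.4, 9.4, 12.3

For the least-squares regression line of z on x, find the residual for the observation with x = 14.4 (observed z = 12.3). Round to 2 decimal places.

-0.16

n = 5, Σx = 45.8, Σy = 47.1, Σxy = 456.16, Σx² = 462.1
Sxx = Σx² − (Σx)²/n = 462.1 − 419.528 = 42.572
Sxy = Σxy − (Σx)(Σy)/n = 456.16 − 431.436 = 24.724
b = Sxy/Sxx = 24.724/42.572 = 0.580757
a = ȳ − b·x̄ = 9.42 − 0.580757·9.16 = 4.100263
ŷ(14.4) = 4.100263 + 0.580757·14.4 = 12.463168
residual = y − ŷ = 12.3 − 12.463168 = -0.163168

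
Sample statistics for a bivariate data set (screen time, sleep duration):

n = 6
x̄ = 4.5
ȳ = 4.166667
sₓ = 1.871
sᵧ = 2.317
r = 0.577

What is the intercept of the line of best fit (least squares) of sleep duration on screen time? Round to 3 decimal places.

0.951

b = r · sᵧ/sₓ = 0.577 · 2.317/1.871 = 0.714542
a = ȳ − b·x̄ = 4.166667 − 0.714542·4.5 = 0.951226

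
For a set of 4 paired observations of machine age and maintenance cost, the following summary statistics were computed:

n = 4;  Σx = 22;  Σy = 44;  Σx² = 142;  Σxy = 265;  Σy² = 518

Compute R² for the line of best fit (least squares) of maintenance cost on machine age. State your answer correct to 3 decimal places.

0.741

Sxx = Σx² − (Σx)²/n = 142 − 121 = 21
Sxy = Σxy − (Σx)(Σy)/n = 265 − 242 = 23
Syy = Σy² − (Σy)²/n = 518 − 484 = 34
R² = Sxy²/(Sxx·Syy) = (23)²/(21·34) = 0.740896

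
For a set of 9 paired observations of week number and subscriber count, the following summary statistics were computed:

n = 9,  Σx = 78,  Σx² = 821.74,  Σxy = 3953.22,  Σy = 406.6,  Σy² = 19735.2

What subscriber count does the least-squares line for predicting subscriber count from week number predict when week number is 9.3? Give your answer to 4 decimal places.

Sxx = Σx² − (Σx)²/n = 821.74 − 676 = 145.74
Sxy = Σxy − (Σx)(Σy)/n = 3953.22 − 3523.866667 = 429.353333
b = Sxy/Sxx = 429.353333/145.74 = 2.946023
a = ȳ − b·x̄ = 45.177778 − 2.946023·8.666667 = 19.645582
ŷ(9.3) = a + b·9.3 = 19.645582 + 2.946023·9.3 = 47.043592

47.0436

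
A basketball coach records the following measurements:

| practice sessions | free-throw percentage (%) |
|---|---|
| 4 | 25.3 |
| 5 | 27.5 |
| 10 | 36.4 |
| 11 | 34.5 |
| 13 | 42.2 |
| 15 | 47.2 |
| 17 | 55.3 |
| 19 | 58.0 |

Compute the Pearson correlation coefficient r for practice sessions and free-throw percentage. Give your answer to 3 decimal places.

0.981

n = 8, Σx = 94, Σy = 326.4, Σxy = 4280.9, Σx² = 1306, Σy² = 14342.32
Sxx = Σx² − (Σx)²/n = 1306 − 1104.5 = 201.5
Sxy = Σxy − (Σx)(Σy)/n = 4280.9 − 3835.2 = 445.7
Syy = Σy² − (Σy)²/n = 14342.32 − 13317.12 = 1025.2
r = Sxy/√(Sxx·Syy) = 445.7/√(206577.8) = 445.7/454.508306 = 0.980620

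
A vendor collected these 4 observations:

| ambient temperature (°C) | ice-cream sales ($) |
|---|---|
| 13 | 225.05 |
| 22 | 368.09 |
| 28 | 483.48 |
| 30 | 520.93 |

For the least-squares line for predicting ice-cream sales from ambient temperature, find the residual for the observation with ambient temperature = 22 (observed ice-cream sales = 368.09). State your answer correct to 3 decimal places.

-9.510

n = 4, Σx = 93, Σy = 1597.55, Σxy = 40188.97, Σx² = 2337
Sxx = Σx² − (Σx)²/n = 2337 − 2162.25 = 174.75
Sxy = Σxy − (Σx)(Σy)/n = 40188.97 − 37143.0375 = 3045.9325
b = Sxy/Sxx = 3045.9325/174.75 = 17.430229
a = ȳ − b·x̄ = 399.3875 − 17.430229·23.25 = -5.865322
ŷ(22) = -5.865322 + 17.430229·22 = 377.599714
residual = y − ŷ = 368.09 − 377.599714 = -9.509714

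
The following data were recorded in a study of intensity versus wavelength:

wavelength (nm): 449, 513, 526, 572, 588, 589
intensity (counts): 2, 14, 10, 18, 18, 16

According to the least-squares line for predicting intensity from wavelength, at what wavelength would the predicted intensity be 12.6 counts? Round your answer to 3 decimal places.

n = 6, Σx = 3237, Σy = 78, Σxy = 43644, Σx² = 1761295
Sxx = Σx² − (Σx)²/n = 1761295 − 1746361.5 = 14933.5
Sxy = Σxy − (Σx)(Σy)/n = 43644 − 42081 = 1563
b = Sxy/Sxx = 1563/14933.5 = 0.104664
a = ȳ − b·x̄ = 13 − 0.104664·539.5 = -43.466234
Set a + b·x = 12.6: x = (12.6 − (-43.466234)) / 0.104664 = 535.678247

535.678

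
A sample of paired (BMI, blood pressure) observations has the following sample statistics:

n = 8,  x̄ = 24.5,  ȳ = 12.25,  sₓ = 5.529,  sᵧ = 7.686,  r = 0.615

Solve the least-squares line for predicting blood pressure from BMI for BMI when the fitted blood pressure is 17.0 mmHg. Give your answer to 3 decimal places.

b = r · sᵧ/sₓ = 0.615 · 7.686/5.529 = 0.854927
a = ȳ − b·x̄ = 12.25 − 0.854927·24.5 = -8.695705
Set a + b·x = 17.0: x = (17.0 − (-8.695705)) / 0.854927 = 30.056032

30.056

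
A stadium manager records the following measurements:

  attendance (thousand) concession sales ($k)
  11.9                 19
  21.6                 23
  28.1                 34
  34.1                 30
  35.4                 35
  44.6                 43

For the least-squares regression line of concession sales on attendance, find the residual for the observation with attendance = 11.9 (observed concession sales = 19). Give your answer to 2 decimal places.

0.75

n = 6, Σx = 175.7, Σy = 184, Σxy = 5858.1, Σx² = 5802.91
Sxx = Σx² − (Σx)²/n = 5802.91 − 5145.081667 = 657.828333
Sxy = Σxy − (Σx)(Σy)/n = 5858.1 − 5388.133333 = 469.966667
b = Sxy/Sxx = 469.966667/657.828333 = 0.714421
a = ȳ − b·x̄ = 30.666667 − 0.714421·29.283333 = 9.746025
ŷ(11.9) = 9.746025 + 0.714421·11.9 = 18.247641
residual = y − ŷ = 19 − 18.247641 = 0.752359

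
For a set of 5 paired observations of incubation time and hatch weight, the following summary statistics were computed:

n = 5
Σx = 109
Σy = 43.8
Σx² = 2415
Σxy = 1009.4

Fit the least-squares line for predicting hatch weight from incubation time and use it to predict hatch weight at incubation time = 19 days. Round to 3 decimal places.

4.823

Sxx = Σx² − (Σx)²/n = 2415 − 2376.2 = 38.8
Sxy = Σxy − (Σx)(Σy)/n = 1009.4 − 954.84 = 54.56
b = Sxy/Sxx = 54.56/38.8 = 1.406186
a = ȳ − b·x̄ = 8.76 − 1.406186·21.8 = -21.894845
ŷ(19) = a + b·19 = -21.894845 + 1.406186·19 = 4.822680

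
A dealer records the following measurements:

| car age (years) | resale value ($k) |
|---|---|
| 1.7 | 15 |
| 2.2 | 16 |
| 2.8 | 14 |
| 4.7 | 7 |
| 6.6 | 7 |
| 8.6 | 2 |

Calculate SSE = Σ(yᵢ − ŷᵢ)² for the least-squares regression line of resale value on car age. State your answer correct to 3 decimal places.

n = 6, Σx = 26.6, Σy = 61, Σxy = 196.2, Σx² = 155.18, Σy² = 779
Sxx = Σx² − (Σx)²/n = 155.18 − 117.926667 = 37.253333
Sxy = Σxy − (Σx)(Σy)/n = 196.2 − 270.433333 = -74.233333
Syy = Σy² − (Σy)²/n = 779 − 620.166667 = 158.833333
b = Sxy/Sxx = -74.233333/37.253333 = -1.992663
SSE = Syy − b·Sxy = 158.833333 − (-1.992663)·(-74.233333) = 10.911328

10.911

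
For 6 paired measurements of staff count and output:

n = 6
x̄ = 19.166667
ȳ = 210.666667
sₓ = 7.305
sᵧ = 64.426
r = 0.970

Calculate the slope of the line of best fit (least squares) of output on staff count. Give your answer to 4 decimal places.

8.5549

b = r · sᵧ/sₓ = 0.97 · 64.426/7.305 = 8.554856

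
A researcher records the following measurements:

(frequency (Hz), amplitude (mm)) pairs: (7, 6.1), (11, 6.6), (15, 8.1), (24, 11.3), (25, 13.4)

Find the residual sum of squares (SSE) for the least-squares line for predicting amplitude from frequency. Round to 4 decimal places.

2.2781

n = 5, Σx = 82, Σy = 45.5, Σxy = 843, Σx² = 1596, Σy² = 453.63
Sxx = Σx² − (Σx)²/n = 1596 − 1344.8 = 251.2
Sxy = Σxy − (Σx)(Σy)/n = 843 − 746.2 = 96.8
Syy = Σy² − (Σy)²/n = 453.63 − 414.05 = 39.58
b = Sxy/Sxx = 96.8/251.2 = 0.385350
SSE = Syy − b·Sxy = 39.58 − 0.385350·96.8 = 2.278089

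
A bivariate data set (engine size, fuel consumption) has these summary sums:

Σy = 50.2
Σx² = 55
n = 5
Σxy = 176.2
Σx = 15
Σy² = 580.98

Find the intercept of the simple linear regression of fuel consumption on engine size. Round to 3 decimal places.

Sxx = Σx² − (Σx)²/n = 55 − 45 = 10
Sxy = Σxy − (Σx)(Σy)/n = 176.2 − 150.6 = 25.6
b = Sxy/Sxx = 25.6/10 = 2.56
a = ȳ − b·x̄ = 10.04 − 2.56·3 = 2.36

2.360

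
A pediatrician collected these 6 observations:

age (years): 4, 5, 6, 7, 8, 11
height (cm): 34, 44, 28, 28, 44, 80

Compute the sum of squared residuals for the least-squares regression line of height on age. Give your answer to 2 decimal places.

n = 6, Σx = 41, Σy = 258, Σxy = 1952, Σx² = 311, Σy² = 12996
Sxx = Σx² − (Σx)²/n = 311 − 280.166667 = 30.833333
Sxy = Σxy − (Σx)(Σy)/n = 1952 − 1763 = 189
Syy = Σy² − (Σy)²/n = 12996 − 11094 = 1902
b = Sxy/Sxx = 189/30.833333 = 6.129730
SSE = Syy − b·Sxy = 1902 − 6.129730·189 = 743.481081

743.48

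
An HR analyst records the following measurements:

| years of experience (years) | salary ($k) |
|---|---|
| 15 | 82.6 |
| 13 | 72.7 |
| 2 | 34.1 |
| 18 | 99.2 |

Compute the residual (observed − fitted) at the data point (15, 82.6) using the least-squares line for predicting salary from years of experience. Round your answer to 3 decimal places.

-1.359

n = 4, Σx = 48, Σy = 288.6, Σxy = 4037.9, Σx² = 722
Sxx = Σx² − (Σx)²/n = 722 − 576 = 146
Sxy = Σxy − (Σx)(Σy)/n = 4037.9 − 3463.2 = 574.7
b = Sxy/Sxx = 574.7/146 = 3.936301
a = ȳ − b·x̄ = 72.15 − 3.936301·12 = 24.914384
ŷ(15) = 24.914384 + 3.936301·15 = 83.958904
residual = y − ŷ = 82.6 − 83.958904 = -1.358904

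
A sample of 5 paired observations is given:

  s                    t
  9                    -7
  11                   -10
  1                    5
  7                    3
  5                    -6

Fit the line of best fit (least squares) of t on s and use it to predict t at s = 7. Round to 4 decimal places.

-3.5270

n = 5, Σx = 33, Σy = -15, Σxy = -177, Σx² = 277
Sxx = Σx² − (Σx)²/n = 277 − 217.8 = 59.2
Sxy = Σxy − (Σx)(Σy)/n = -177 − (-99) = -78
b = Sxy/Sxx = -78/59.2 = -1.317568
a = ȳ − b·x̄ = -3 − (-1.317568)·6.6 = 5.695946
ŷ(7) = a + b·7 = 5.695946 + (-1.317568)·7 = -3.527027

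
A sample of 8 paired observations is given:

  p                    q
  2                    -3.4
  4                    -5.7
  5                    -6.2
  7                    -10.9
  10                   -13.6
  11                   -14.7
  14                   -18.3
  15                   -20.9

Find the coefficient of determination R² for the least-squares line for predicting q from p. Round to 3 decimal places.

0.989

n = 8, Σx = 68, Σy = -93.7, Σxy = -1004.3, Σx² = 736, Σy² = 1374.05
Sxx = Σx² − (Σx)²/n = 736 − 578 = 158
Sxy = Σxy − (Σx)(Σy)/n = -1004.3 − (-796.45) = -207.85
Syy = Σy² − (Σy)²/n = 1374.05 − 1097.46125 = 276.58875
R² = Sxy²/(Sxx·Syy) = (-207.85)²/(158·276.58875) = 0.988572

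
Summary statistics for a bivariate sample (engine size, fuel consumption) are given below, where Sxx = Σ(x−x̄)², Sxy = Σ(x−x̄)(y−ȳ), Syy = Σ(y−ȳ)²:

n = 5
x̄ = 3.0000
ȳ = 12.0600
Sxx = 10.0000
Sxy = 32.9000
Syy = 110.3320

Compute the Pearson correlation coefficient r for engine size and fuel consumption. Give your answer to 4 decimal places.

r = Sxy/√(Sxx·Syy) = 32.9/√(1103.32) = 32.9/33.216261 = 0.990479

0.9905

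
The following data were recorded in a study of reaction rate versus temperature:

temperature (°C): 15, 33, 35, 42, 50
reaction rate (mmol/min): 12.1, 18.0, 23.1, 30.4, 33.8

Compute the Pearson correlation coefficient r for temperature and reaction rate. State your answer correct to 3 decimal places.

n = 5, Σx = 175, Σy = 117.4, Σxy = 4550.8, Σx² = 6803, Σy² = 3070.62
Sxx = Σx² − (Σx)²/n = 6803 − 6125 = 678
Sxy = Σxy − (Σx)(Σy)/n = 4550.8 − 4109 = 441.8
Syy = Σy² − (Σy)²/n = 3070.62 − 2756.552 = 314.068
r = Sxy/√(Sxx·Syy) = 441.8/√(212938.104) = 441.8/461.452169 = 0.957412

0.957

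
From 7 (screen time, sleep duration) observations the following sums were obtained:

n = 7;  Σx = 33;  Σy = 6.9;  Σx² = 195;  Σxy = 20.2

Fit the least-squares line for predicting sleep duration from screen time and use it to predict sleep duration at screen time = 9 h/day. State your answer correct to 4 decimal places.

Sxx = Σx² − (Σx)²/n = 195 − 155.571429 = 39.428571
Sxy = Σxy − (Σx)(Σy)/n = 20.2 − 32.528571 = -12.328571
b = Sxy/Sxx = -12.328571/39.428571 = -0.312681
a = ȳ − b·x̄ = 0.985714 − (-0.312681)·4.714286 = 2.459783
ŷ(9) = a + b·9 = 2.459783 + (-0.312681)·9 = -0.354348

-0.3543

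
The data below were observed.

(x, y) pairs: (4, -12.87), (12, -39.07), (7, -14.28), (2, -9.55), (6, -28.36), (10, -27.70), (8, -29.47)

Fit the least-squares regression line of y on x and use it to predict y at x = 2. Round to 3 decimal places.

n = 7, Σx = 49, Σy = -161.3, Σxy = -1322.3, Σx² = 413
Sxx = Σx² − (Σx)²/n = 413 − 343 = 70
Sxy = Σxy − (Σx)(Σy)/n = -1322.3 − (-1129.1) = -193.2
b = Sxy/Sxx = -193.2/70 = -2.76
a = ȳ − b·x̄ = -23.042857 − (-2.76)·7 = -3.722857
ŷ(2) = a + b·2 = -3.722857 + (-2.76)·2 = -9.242857

-9.243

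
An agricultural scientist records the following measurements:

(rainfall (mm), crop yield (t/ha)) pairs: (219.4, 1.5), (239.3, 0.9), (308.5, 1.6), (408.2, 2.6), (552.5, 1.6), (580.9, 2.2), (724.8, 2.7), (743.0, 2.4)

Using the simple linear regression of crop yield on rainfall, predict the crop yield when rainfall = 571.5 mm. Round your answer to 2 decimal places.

n = 8, Σx = 3776.6, Σy = 15.5, Σxy = 8001.53, Σx² = 2087285.44
Sxx = Σx² − (Σx)²/n = 2087285.44 − 1782838.445 = 304446.995
Sxy = Σxy − (Σx)(Σy)/n = 8001.53 − 7317.1625 = 684.3675
b = Sxy/Sxx = 684.3675/304446.995 = 0.002248
a = ȳ − b·x̄ = 1.9375 − 0.002248·472.075 = 0.876321
ŷ(571.5) = a + b·571.5 = 0.876321 + 0.002248·571.5 = 2.160998

2.16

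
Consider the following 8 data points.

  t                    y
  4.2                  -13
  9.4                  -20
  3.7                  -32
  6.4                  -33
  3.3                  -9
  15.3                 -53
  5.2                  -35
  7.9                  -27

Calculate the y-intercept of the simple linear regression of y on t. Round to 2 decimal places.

n = 8, Σx = 55.4, Σy = -222, Σxy = -1808.1, Σx² = 495.08
Sxx = Σx² − (Σx)²/n = 495.08 − 383.645 = 111.435
Sxy = Σxy − (Σx)(Σy)/n = -1808.1 − (-1537.35) = -270.75
b = Sxy/Sxx = -270.75/111.435 = -2.429668
a = ȳ − b·x̄ = -27.75 − (-2.429668)·6.925 = -10.924552

-10.92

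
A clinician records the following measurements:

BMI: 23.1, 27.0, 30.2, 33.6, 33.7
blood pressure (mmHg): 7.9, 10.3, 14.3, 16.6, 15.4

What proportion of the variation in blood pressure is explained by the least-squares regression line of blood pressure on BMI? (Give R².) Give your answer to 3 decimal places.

0.963

n = 5, Σx = 147.6, Σy = 64.5, Σxy = 1969.19, Σx² = 4439.3, Σy² = 885.71
Sxx = Σx² − (Σx)²/n = 4439.3 − 4357.152 = 82.148
Sxy = Σxy − (Σx)(Σy)/n = 1969.19 − 1904.04 = 65.15
Syy = Σy² − (Σy)²/n = 885.71 − 832.05 = 53.66
R² = Sxy²/(Sxx·Syy) = (65.15)²/(82.148·53.66) = 0.962900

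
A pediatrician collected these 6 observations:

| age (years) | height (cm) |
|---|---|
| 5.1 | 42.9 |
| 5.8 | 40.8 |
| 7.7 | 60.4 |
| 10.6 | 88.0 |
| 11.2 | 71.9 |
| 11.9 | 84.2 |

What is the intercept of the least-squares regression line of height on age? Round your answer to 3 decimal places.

n = 6, Σx = 52.3, Σy = 388.2, Σxy = 3660.57, Σx² = 498.35
Sxx = Σx² − (Σx)²/n = 498.35 − 455.881667 = 42.468333
Sxy = Σxy − (Σx)(Σy)/n = 3660.57 − 3383.81 = 276.76
b = Sxy/Sxx = 276.76/42.468333 = 6.516856
a = ȳ − b·x̄ = 64.7 − 6.516856·8.716667 = 7.894741

7.895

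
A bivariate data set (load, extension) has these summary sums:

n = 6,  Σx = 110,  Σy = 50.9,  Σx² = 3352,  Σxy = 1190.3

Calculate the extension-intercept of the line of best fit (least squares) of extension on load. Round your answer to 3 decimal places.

Sxx = Σx² − (Σx)²/n = 3352 − 2016.666667 = 1335.333333
Sxy = Σxy − (Σx)(Σy)/n = 1190.3 − 933.166667 = 257.133333
b = Sxy/Sxx = 257.133333/1335.333333 = 0.192561
a = ȳ − b·x̄ = 8.483333 − 0.192561·18.333333 = 4.953045

4.953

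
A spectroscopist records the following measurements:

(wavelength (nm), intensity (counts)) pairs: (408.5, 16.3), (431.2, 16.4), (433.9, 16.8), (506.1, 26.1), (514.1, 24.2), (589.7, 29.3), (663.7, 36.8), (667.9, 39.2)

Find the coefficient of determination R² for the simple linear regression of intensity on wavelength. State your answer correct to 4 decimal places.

0.9773

n = 8, Σx = 4215.1, Σy = 205.1, Σxy = 114554.23, Σx² = 2295845.11, Σy² = 5833.11
Sxx = Σx² − (Σx)²/n = 2295845.11 − 2220883.50125 = 74961.60875
Sxy = Σxy − (Σx)(Σy)/n = 114554.23 − 108064.62625 = 6489.60375
Syy = Σy² − (Σy)²/n = 5833.11 − 5258.25125 = 574.85875
R² = Sxy²/(Sxx·Syy) = (6489.60375)²/(74961.60875·574.85875) = 0.977319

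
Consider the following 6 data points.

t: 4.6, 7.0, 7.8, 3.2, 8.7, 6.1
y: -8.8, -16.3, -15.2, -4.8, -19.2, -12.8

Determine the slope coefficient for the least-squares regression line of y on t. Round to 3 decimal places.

-2.524

n = 6, Σx = 37.4, Σy = -77.1, Σxy = -533.62, Σx² = 254.14
Sxx = Σx² − (Σx)²/n = 254.14 − 233.126667 = 21.013333
Sxy = Σxy − (Σx)(Σy)/n = -533.62 − (-480.59) = -53.03
b = Sxy/Sxx = -53.03/21.013333 = -2.523636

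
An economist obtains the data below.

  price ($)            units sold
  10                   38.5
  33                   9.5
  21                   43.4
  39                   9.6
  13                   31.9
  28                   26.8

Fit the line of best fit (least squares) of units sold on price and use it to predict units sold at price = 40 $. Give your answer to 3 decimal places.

n = 6, Σx = 144, Σy = 159.7, Σxy = 3149.4, Σx² = 4104
Sxx = Σx² − (Σx)²/n = 4104 − 3456 = 648
Sxy = Σxy − (Σx)(Σy)/n = 3149.4 − 3832.8 = -683.4
b = Sxy/Sxx = -683.4/648 = -1.054630
a = ȳ − b·x̄ = 26.616667 − (-1.054630)·24 = 51.927778
ŷ(40) = a + b·40 = 51.927778 + (-1.054630)·40 = 9.742593

9.743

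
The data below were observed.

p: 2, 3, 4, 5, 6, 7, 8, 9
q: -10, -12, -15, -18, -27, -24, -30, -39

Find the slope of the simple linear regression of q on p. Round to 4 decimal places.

n = 8, Σx = 44, Σy = -175, Σxy = -1127, Σx² = 284
Sxx = Σx² − (Σx)²/n = 284 − 242 = 42
Sxy = Σxy − (Σx)(Σy)/n = -1127 − (-962.5) = -164.5
b = Sxy/Sxx = -164.5/42 = -3.916667

-3.9167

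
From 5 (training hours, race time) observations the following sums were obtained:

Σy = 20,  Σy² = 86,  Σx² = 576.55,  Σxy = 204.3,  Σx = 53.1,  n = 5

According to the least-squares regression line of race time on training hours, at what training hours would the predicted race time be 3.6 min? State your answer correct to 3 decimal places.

Sxx = Σx² − (Σx)²/n = 576.55 − 563.922 = 12.628
Sxy = Σxy − (Σx)(Σy)/n = 204.3 − 212.4 = -8.1
b = Sxy/Sxx = -8.1/12.628 = -0.641432
a = ȳ − b·x̄ = 4 − (-0.641432)·10.62 = 10.812005
Set a + b·x = 3.6: x = (3.6 − 10.812005) / (-0.641432) = 11.243605

11.244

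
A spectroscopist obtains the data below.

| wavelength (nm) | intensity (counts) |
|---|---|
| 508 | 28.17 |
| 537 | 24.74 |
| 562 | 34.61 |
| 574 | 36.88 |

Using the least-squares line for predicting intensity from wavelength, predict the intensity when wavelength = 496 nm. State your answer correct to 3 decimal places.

n = 4, Σx = 2181, Σy = 124.4, Σxy = 68215.68, Σx² = 1191753
Sxx = Σx² − (Σx)²/n = 1191753 − 1189190.25 = 2562.75
Sxy = Σxy − (Σx)(Σy)/n = 68215.68 − 67829.1 = 386.58
b = Sxy/Sxx = 386.58/2562.75 = 0.150846
a = ȳ − b·x̄ = 31.1 − 0.150846·545.25 = -51.148657
ŷ(496) = a + b·496 = -51.148657 + 0.150846·496 = 23.670846

23.671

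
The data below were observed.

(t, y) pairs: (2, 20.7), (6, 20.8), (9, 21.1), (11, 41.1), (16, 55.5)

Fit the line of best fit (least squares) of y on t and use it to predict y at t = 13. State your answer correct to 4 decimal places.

43.0314

n = 5, Σx = 44, Σy = 159.2, Σxy = 1696.2, Σx² = 498
Sxx = Σx² − (Σx)²/n = 498 − 387.2 = 110.8
Sxy = Σxy − (Σx)(Σy)/n = 1696.2 − 1400.96 = 295.24
b = Sxy/Sxx = 295.24/110.8 = 2.664621
a = ȳ − b·x̄ = 31.84 − 2.664621·8.8 = 8.391336
ŷ(13) = a + b·13 = 8.391336 + 2.664621·13 = 43.031408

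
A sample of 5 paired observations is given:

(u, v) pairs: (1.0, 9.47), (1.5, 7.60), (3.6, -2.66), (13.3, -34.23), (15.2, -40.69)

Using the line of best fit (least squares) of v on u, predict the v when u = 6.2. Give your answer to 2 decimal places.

-9.59

n = 5, Σx = 34.6, Σy = -60.51, Σxy = -1062.453, Σx² = 424.14
Sxx = Σx² − (Σx)²/n = 424.14 − 239.432 = 184.708
Sxy = Σxy − (Σx)(Σy)/n = -1062.453 − (-418.7292) = -643.7238
b = Sxy/Sxx = -643.7238/184.708 = -3.485089
a = ȳ − b·x̄ = -12.102 − (-3.485089)·6.92 = 12.014815
ŷ(6.2) = a + b·6.2 = 12.014815 + (-3.485089)·6.2 = -9.592736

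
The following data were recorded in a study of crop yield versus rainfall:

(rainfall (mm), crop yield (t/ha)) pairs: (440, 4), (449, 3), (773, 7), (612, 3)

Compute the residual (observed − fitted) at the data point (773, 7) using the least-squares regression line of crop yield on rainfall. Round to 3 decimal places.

0.857

n = 4, Σx = 2274, Σy = 17, Σxy = 10354, Σx² = 1367274
Sxx = Σx² − (Σx)²/n = 1367274 − 1292769 = 74505
Sxy = Σxy − (Σx)(Σy)/n = 10354 − 9664.5 = 689.5
b = Sxy/Sxx = 689.5/74505 = 0.009254
a = ȳ − b·x̄ = 4.25 − 0.009254·568.5 = -1.011133
ŷ(773) = -1.011133 + 0.009254·773 = 6.142527
residual = y − ŷ = 7 − 6.142527 = 0.857473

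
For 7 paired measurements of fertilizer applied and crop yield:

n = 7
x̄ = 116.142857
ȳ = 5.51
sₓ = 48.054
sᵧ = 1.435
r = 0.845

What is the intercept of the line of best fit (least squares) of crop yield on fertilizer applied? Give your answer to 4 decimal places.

b = r · sᵧ/sₓ = 0.845 · 1.435/48.054 = 0.025234
a = ȳ − b·x̄ = 5.51 − 0.025234·116.142857 = 2.579299

2.5793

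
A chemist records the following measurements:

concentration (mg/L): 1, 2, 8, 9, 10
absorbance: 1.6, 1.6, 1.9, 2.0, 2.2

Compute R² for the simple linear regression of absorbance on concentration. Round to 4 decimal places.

n = 5, Σx = 30, Σy = 9.3, Σxy = 60, Σx² = 250, Σy² = 17.57
Sxx = Σx² − (Σx)²/n = 250 − 180 = 70
Sxy = Σxy − (Σx)(Σy)/n = 60 − 55.8 = 4.2
Syy = Σy² − (Σy)²/n = 17.57 − 17.298 = 0.272
R² = Sxy²/(Sxx·Syy) = (4.2)²/(70·0.272) = 0.926471

0.9265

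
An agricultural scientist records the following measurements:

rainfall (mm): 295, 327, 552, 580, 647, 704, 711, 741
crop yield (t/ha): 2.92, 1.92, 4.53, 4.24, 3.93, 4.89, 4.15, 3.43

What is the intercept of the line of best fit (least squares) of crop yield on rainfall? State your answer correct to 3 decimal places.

n = 8, Σx = 4557, Σy = 30.01, Σxy = 17926.55, Σx² = 2803885
Sxx = Σx² − (Σx)²/n = 2803885 − 2595781.125 = 208103.875
Sxy = Σxy − (Σx)(Σy)/n = 17926.55 − 17094.44625 = 832.10375
b = Sxy/Sxx = 832.10375/208103.875 = 0.003999
a = ȳ − b·x̄ = 3.75125 − 0.003999·569.625 = 1.473603

1.474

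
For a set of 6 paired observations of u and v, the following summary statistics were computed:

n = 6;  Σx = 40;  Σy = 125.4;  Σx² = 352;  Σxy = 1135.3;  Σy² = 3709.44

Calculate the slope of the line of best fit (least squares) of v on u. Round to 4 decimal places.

Sxx = Σx² − (Σx)²/n = 352 − 266.666667 = 85.333333
Sxy = Σxy − (Σx)(Σy)/n = 1135.3 − 836 = 299.3
b = Sxy/Sxx = 299.3/85.333333 = 3.507422

3.5074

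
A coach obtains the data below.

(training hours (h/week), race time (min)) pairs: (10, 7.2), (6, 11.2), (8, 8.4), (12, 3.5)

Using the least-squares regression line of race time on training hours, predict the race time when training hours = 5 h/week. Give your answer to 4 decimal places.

n = 4, Σx = 36, Σy = 30.3, Σxy = 248.4, Σx² = 344
Sxx = Σx² − (Σx)²/n = 344 − 324 = 20
Sxy = Σxy − (Σx)(Σy)/n = 248.4 − 272.7 = -24.3
b = Sxy/Sxx = -24.3/20 = -1.215
a = ȳ − b·x̄ = 7.575 − (-1.215)·9 = 18.51
ŷ(5) = a + b·5 = 18.51 + (-1.215)·5 = 12.435

12.4350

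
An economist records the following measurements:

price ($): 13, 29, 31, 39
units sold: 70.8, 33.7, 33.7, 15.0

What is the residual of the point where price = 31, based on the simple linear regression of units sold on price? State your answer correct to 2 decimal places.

n = 4, Σx = 112, Σy = 153.2, Σxy = 3527.4, Σx² = 3492
Sxx = Σx² − (Σx)²/n = 3492 − 3136 = 356
Sxy = Σxy − (Σx)(Σy)/n = 3527.4 − 4289.6 = -762.2
b = Sxy/Sxx = -762.2/356 = -2.141011
a = ȳ − b·x̄ = 38.3 − (-2.141011)·28 = 98.248315
ŷ(31) = 98.248315 + (-2.141011)·31 = 31.876966
residual = y − ŷ = 33.7 − 31.876966 = 1.823034

1.82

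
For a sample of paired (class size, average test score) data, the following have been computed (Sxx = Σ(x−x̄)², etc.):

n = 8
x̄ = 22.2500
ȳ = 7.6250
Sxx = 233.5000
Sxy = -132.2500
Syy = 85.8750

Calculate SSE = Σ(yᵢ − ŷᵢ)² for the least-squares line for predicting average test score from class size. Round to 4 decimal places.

b = Sxy/Sxx = -132.25/233.5 = -0.566381
SSE = Syy − b·Sxy = 85.875 − (-0.566381)·(-132.25) = 10.971092

10.9711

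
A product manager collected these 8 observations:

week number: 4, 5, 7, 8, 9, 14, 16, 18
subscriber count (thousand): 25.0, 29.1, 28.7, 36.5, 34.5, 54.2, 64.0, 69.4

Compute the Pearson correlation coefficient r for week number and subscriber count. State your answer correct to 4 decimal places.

n = 8, Σx = 81, Σy = 341.4, Σxy = 4080.9, Σx² = 1011, Σy² = 16668
Sxx = Σx² − (Σx)²/n = 1011 − 820.125 = 190.875
Sxy = Σxy − (Σx)(Σy)/n = 4080.9 − 3456.675 = 624.225
Syy = Σy² − (Σy)²/n = 16668 − 14569.245 = 2098.755
r = Sxy/√(Sxx·Syy) = 624.225/√(400599.860625) = 624.225/632.929586 = 0.986247

0.9862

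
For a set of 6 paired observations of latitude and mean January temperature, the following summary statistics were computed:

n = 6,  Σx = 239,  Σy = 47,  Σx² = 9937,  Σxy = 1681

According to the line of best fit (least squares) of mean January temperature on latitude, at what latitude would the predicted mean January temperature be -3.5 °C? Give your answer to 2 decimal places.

64.55

Sxx = Σx² − (Σx)²/n = 9937 − 9520.166667 = 416.833333
Sxy = Σxy − (Σx)(Σy)/n = 1681 − 1872.166667 = -191.166667
b = Sxy/Sxx = -191.166667/416.833333 = -0.458617
a = ȳ − b·x̄ = 7.833333 − (-0.458617)·39.833333 = 26.101559
Set a + b·x = -3.5: x = (-3.5 − 26.101559) / (-0.458617) = 64.545336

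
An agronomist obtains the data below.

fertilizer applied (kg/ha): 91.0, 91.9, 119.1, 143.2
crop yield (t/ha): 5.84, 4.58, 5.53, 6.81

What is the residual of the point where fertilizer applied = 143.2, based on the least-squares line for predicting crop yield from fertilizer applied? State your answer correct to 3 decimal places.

n = 4, Σx = 445.2, Σy = 22.76, Σxy = 2586.157, Σx² = 51417.66
Sxx = Σx² − (Σx)²/n = 51417.66 − 49550.76 = 1866.9
Sxy = Σxy − (Σx)(Σy)/n = 2586.157 − 2533.188 = 52.969
b = Sxy/Sxx = 52.969/1866.9 = 0.028373
a = ȳ − b·x̄ = 5.69 − 0.028373·111.3 = 2.532118
ŷ(143.2) = 2.532118 + 0.028373·143.2 = 6.595089
residual = y − ŷ = 6.81 − 6.595089 = 0.214911

0.215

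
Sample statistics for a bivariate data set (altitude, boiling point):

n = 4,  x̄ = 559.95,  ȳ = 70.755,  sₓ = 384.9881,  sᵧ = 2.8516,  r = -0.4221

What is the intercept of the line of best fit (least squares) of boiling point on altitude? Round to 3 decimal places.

b = r · sᵧ/sₓ = -0.4221 · 2.8516/384.9881 = -0.003126
a = ȳ − b·x̄ = 70.755 − (-0.003126)·559.95 = 72.505676

72.506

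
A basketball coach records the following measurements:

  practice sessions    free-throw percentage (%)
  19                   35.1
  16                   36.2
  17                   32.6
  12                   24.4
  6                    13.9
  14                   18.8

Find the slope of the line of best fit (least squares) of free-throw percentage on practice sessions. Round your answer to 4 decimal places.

1.7519

n = 6, Σx = 84, Σy = 161, Σxy = 2439.7, Σx² = 1282
Sxx = Σx² − (Σx)²/n = 1282 − 1176 = 106
Sxy = Σxy − (Σx)(Σy)/n = 2439.7 − 2254 = 185.7
b = Sxy/Sxx = 185.7/106 = 1.751887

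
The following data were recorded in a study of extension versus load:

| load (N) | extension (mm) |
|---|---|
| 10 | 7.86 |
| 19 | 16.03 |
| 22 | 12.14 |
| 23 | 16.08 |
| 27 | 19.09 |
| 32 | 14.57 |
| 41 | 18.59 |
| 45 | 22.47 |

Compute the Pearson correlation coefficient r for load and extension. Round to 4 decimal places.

0.8331

n = 8, Σx = 219, Σy = 126.83, Σxy = 3775.1, Σx² = 6933, Σy² = 2151.8885
Sxx = Σx² − (Σx)²/n = 6933 − 5995.125 = 937.875
Sxy = Σxy − (Σx)(Σy)/n = 3775.1 − 3471.97125 = 303.12875
Syy = Σy² − (Σy)²/n = 2151.8885 − 2010.731113 = 141.157387
r = Sxy/√(Sxx·Syy) = 303.12875/√(132387.984802) = 303.12875/363.851597 = 0.833111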